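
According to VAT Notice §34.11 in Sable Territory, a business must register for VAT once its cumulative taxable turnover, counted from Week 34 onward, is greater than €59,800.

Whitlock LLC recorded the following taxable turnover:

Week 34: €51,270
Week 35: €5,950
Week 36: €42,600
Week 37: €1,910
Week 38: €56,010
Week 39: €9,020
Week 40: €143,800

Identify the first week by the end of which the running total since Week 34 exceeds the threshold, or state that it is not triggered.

Through Week 34: €51,270
Through Week 35: €57,220
Through Week 36: €99,820 ← exceeds threshold

Week 36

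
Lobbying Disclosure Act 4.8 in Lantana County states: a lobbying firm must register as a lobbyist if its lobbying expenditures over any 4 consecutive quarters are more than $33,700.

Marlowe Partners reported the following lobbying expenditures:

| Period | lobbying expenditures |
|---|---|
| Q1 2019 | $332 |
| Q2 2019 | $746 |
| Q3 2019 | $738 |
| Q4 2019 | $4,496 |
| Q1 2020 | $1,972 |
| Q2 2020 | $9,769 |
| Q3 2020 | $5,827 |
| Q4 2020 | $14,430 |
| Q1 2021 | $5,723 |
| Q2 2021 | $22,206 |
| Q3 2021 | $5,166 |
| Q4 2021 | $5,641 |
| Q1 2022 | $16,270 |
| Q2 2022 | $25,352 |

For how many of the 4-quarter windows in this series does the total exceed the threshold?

6

Q1 2019–Q4 2019: $332 + $746 + $738 + $4,496 = $6,312 (under)
Q2 2019–Q1 2020: $746 + $738 + $4,496 + $1,972 = $7,952 (under)
Q3 2019–Q2 2020: $738 + $4,496 + $1,972 + $9,769 = $16,975 (under)
Q4 2019–Q3 2020: $4,496 + $1,972 + $9,769 + $5,827 = $22,064 (under)
Q1 2020–Q4 2020: $1,972 + $9,769 + $5,827 + $14,430 = $31,998 (under)
Q2 2020–Q1 2021: $9,769 + $5,827 + $14,430 + $5,723 = $35,749 (over)
Q3 2020–Q2 2021: $5,827 + $14,430 + $5,723 + $22,206 = $48,186 (over)
Q4 2020–Q3 2021: $14,430 + $5,723 + $22,206 + $5,166 = $47,525 (over)
Q1 2021–Q4 2021: $5,723 + $22,206 + $5,166 + $5,641 = $38,736 (over)
Q2 2021–Q1 2022: $22,206 + $5,166 + $5,641 + $16,270 = $49,283 (over)
Q3 2021–Q2 2022: $5,166 + $5,641 + $16,270 + $25,352 = $52,429 (over)
6 windows exceed the threshold.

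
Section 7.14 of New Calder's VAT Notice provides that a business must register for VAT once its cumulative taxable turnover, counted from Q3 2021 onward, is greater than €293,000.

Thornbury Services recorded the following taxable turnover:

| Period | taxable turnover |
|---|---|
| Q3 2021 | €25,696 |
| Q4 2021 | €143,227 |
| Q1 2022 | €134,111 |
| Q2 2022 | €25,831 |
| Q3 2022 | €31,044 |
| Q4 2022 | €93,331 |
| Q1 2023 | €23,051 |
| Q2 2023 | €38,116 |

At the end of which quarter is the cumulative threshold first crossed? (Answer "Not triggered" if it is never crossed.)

Q1 2022

Through Q3 2021: €25,696
Through Q4 2021: €168,923
Through Q1 2022: €303,034 ← exceeds threshold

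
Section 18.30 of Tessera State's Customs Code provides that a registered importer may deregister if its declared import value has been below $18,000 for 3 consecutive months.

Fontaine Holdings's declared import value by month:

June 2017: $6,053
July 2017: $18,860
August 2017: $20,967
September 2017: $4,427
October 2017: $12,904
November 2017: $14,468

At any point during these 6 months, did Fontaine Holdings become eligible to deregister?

Months below $18,000: June 2017, September 2017, October 2017, November 2017.
Longest run of consecutive months below the threshold: 3.
3 ≥ 3, so Fontaine Holdings became eligible.

Yes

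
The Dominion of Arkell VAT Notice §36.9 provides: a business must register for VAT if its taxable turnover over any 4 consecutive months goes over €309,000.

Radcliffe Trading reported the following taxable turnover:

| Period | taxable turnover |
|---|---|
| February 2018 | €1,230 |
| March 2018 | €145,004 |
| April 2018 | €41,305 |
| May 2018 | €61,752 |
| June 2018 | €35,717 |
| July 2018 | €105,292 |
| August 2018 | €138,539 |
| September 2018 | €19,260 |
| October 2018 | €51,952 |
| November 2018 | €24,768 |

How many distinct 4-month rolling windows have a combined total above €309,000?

February 2018–May 2018: €1,230 + €145,004 + €41,305 + €61,752 = €249,291 (under)
March 2018–June 2018: €145,004 + €41,305 + €61,752 + €35,717 = €283,778 (under)
April 2018–July 2018: €41,305 + €61,752 + €35,717 + €105,292 = €244,066 (under)
May 2018–August 2018: €61,752 + €35,717 + €105,292 + €138,539 = €341,300 (over)
June 2018–September 2018: €35,717 + €105,292 + €138,539 + €19,260 = €298,808 (under)
July 2018–October 2018: €105,292 + €138,539 + €19,260 + €51,952 = €315,043 (over)
August 2018–November 2018: €138,539 + €19,260 + €51,952 + €24,768 = €234,519 (under)
2 windows exceed the threshold.

2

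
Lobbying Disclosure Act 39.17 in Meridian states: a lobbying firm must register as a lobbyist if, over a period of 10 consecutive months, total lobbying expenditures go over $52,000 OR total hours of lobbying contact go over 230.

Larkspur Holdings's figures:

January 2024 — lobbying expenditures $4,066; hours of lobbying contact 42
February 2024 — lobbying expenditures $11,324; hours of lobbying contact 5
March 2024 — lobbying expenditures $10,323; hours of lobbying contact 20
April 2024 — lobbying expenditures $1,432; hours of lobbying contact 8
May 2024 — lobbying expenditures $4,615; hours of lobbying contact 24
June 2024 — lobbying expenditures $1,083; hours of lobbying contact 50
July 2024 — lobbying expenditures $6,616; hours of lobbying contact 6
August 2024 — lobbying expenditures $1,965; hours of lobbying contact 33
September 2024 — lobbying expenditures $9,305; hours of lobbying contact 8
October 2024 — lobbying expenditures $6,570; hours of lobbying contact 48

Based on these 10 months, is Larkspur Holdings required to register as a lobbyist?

Yes

Total lobbying expenditures: $4,066 + $11,324 + $10,323 + $1,432 + $4,615 + $1,083 + $6,616 + $1,965 + $9,305 + $6,570 = $57,299 (> $52,000).
Total hours of lobbying contact: 42 + 5 + 20 + 8 + 24 + 50 + 6 + 33 + 8 + 48 = 244 (> 230).
The test is 'or': at least one threshold is exceeded.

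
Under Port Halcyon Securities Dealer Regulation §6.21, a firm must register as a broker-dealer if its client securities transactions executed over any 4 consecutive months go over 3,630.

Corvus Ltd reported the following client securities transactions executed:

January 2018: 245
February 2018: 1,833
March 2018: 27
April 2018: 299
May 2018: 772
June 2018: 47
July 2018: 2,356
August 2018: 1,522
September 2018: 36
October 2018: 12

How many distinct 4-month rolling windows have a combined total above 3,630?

January 2018–April 2018: 245 + 1,833 + 27 + 299 = 2,404 (under)
February 2018–May 2018: 1,833 + 27 + 299 + 772 = 2,931 (under)
March 2018–June 2018: 27 + 299 + 772 + 47 = 1,145 (under)
April 2018–July 2018: 299 + 772 + 47 + 2,356 = 3,474 (under)
May 2018–August 2018: 772 + 47 + 2,356 + 1,522 = 4,697 (over)
June 2018–September 2018: 47 + 2,356 + 1,522 + 36 = 3,961 (over)
July 2018–October 2018: 2,356 + 1,522 + 36 + 12 = 3,926 (over)
3 windows exceed the threshold.

3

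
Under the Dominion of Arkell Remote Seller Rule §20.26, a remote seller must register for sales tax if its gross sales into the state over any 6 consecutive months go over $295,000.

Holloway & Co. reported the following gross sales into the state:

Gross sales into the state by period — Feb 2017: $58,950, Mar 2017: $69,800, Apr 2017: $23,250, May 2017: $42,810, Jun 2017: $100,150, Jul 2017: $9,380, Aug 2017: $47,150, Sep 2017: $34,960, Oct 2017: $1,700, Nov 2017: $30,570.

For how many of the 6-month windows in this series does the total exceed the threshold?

1

Feb 2017–Jul 2017: $58,950 + $69,800 + $23,250 + $42,810 + $100,150 + $9,380 = $304,340 (over)
Mar 2017–Aug 2017: $69,800 + $23,250 + $42,810 + $100,150 + $9,380 + $47,150 = $292,540 (under)
Apr 2017–Sep 2017: $23,250 + $42,810 + $100,150 + $9,380 + $47,150 + $34,960 = $257,700 (under)
May 2017–Oct 2017: $42,810 + $100,150 + $9,380 + $47,150 + $34,960 + $1,700 = $236,150 (under)
Jun 2017–Nov 2017: $100,150 + $9,380 + $47,150 + $34,960 + $1,700 + $30,570 = $223,910 (under)
1 window exceeds the threshold.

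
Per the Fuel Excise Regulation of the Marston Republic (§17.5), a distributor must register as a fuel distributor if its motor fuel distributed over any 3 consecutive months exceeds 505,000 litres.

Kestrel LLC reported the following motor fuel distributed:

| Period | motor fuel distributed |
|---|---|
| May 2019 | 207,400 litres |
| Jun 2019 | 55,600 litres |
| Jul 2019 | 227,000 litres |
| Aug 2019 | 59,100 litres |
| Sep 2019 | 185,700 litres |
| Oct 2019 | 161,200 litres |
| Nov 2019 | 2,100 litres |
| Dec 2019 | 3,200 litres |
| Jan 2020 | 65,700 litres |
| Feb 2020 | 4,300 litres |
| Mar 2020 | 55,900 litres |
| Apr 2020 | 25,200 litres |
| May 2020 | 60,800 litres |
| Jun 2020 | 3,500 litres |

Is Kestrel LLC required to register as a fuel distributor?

May 2019–Jul 2019: 207,400 litres + 55,600 litres + 227,000 litres = 490,000 litres (under)
Jun 2019–Aug 2019: 55,600 litres + 227,000 litres + 59,100 litres = 341,700 litres (under)
Jul 2019–Sep 2019: 227,000 litres + 59,100 litres + 185,700 litres = 471,800 litres (under)
Aug 2019–Oct 2019: 59,100 litres + 185,700 litres + 161,200 litres = 406,000 litres (under)
Sep 2019–Nov 2019: 185,700 litres + 161,200 litres + 2,100 litres = 349,000 litres (under)
Oct 2019–Dec 2019: 161,200 litres + 2,100 litres + 3,200 litres = 166,500 litres (under)
Nov 2019–Jan 2020: 2,100 litres + 3,200 litres + 65,700 litres = 71,000 litres (under)
Dec 2019–Feb 2020: 3,200 litres + 65,700 litres + 4,300 litres = 73,200 litres (under)
Jan 2020–Mar 2020: 65,700 litres + 4,300 litres + 55,900 litres = 125,900 litres (under)
Feb 2020–Apr 2020: 4,300 litres + 55,900 litres + 25,200 litres = 85,400 litres (under)
Mar 2020–May 2020: 55,900 litres + 25,200 litres + 60,800 litres = 141,900 litres (under)
Apr 2020–Jun 2020: 25,200 litres + 60,800 litres + 3,500 litres = 89,500 litres (under)
No window exceeds 505,000 litres.

No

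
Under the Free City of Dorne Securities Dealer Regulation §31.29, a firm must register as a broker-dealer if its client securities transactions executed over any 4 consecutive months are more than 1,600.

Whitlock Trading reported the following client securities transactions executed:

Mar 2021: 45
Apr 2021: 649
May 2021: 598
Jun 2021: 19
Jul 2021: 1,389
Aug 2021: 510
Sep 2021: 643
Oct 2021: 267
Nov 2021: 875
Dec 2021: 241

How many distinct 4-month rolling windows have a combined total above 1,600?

6

Mar 2021–Jun 2021: 45 + 649 + 598 + 19 = 1,311 (under)
Apr 2021–Jul 2021: 649 + 598 + 19 + 1,389 = 2,655 (over)
May 2021–Aug 2021: 598 + 19 + 1,389 + 510 = 2,516 (over)
Jun 2021–Sep 2021: 19 + 1,389 + 510 + 643 = 2,561 (over)
Jul 2021–Oct 2021: 1,389 + 510 + 643 + 267 = 2,809 (over)
Aug 2021–Nov 2021: 510 + 643 + 267 + 875 = 2,295 (over)
Sep 2021–Dec 2021: 643 + 267 + 875 + 241 = 2,026 (over)
6 windows exceed the threshold.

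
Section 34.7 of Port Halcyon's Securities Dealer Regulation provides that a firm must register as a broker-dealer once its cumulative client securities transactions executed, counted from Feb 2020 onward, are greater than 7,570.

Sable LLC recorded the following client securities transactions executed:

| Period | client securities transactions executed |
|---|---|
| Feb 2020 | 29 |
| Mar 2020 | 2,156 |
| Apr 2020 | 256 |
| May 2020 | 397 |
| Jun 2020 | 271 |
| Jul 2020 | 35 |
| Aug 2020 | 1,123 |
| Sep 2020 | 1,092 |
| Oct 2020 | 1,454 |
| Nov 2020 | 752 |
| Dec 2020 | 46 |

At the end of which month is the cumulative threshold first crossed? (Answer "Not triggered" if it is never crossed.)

Dec 2020

Through Feb 2020: 29
Through Mar 2020: 2,185
Through Apr 2020: 2,441
Through May 2020: 2,838
Through Jun 2020: 3,109
Through Jul 2020: 3,144
Through Aug 2020: 4,267
Through Sep 2020: 5,359
Through Oct 2020: 6,813
Through Nov 2020: 7,565
Through Dec 2020: 7,611 ← exceeds threshold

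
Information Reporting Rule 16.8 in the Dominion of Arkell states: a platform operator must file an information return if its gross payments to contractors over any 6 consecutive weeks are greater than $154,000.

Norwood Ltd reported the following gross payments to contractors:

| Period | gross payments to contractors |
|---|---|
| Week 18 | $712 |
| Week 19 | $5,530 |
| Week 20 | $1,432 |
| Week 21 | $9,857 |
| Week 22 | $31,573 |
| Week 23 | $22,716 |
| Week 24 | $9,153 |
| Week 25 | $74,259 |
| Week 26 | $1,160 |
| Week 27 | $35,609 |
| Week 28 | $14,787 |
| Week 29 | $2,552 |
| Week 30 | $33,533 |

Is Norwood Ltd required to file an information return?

Week 18–Week 23: $712 + $5,530 + $1,432 + $9,857 + $31,573 + $22,716 = $71,820 (under)
Week 19–Week 24: $5,530 + $1,432 + $9,857 + $31,573 + $22,716 + $9,153 = $80,261 (under)
Week 20–Week 25: $1,432 + $9,857 + $31,573 + $22,716 + $9,153 + $74,259 = $148,990 (under)
Week 21–Week 26: $9,857 + $31,573 + $22,716 + $9,153 + $74,259 + $1,160 = $148,718 (under)
Week 22–Week 27: $31,573 + $22,716 + $9,153 + $74,259 + $1,160 + $35,609 = $174,470 (over)
Week 23–Week 28: $22,716 + $9,153 + $74,259 + $1,160 + $35,609 + $14,787 = $157,684 (over)
Week 24–Week 29: $9,153 + $74,259 + $1,160 + $35,609 + $14,787 + $2,552 = $137,520 (under)
Week 25–Week 30: $74,259 + $1,160 + $35,609 + $14,787 + $2,552 + $33,533 = $161,900 (over)
At least one window exceeds $154,000.

Yes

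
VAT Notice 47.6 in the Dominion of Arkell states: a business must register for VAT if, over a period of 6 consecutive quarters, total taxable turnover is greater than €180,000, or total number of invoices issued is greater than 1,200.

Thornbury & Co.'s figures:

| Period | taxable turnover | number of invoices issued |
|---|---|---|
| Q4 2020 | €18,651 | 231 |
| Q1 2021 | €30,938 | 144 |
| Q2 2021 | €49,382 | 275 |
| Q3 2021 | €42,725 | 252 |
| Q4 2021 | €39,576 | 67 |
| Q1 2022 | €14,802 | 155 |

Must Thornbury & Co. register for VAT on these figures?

Yes

Total taxable turnover: €18,651 + €30,938 + €49,382 + €42,725 + €39,576 + €14,802 = €196,074 (> €180,000).
Total number of invoices issued: 231 + 144 + 275 + 252 + 67 + 155 = 1,124 (≤ 1,200).
The test is 'or': at least one threshold is exceeded.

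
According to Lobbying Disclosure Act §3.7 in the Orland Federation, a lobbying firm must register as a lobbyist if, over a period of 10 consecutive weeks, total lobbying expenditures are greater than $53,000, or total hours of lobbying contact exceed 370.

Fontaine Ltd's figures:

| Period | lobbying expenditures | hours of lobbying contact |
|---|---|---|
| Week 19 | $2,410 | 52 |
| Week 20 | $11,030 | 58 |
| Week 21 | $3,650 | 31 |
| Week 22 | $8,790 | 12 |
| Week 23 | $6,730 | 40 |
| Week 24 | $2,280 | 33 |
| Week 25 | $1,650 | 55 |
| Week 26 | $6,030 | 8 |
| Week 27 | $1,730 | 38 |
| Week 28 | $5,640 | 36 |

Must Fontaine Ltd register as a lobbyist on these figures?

No

Total lobbying expenditures: $2,410 + $11,030 + $3,650 + $8,790 + $6,730 + $2,280 + $1,650 + $6,030 + $1,730 + $5,640 = $49,940 (≤ $53,000).
Total hours of lobbying contact: 52 + 58 + 31 + 12 + 40 + 33 + 55 + 8 + 38 + 36 = 363 (≤ 370).
The test is 'or': neither threshold is exceeded.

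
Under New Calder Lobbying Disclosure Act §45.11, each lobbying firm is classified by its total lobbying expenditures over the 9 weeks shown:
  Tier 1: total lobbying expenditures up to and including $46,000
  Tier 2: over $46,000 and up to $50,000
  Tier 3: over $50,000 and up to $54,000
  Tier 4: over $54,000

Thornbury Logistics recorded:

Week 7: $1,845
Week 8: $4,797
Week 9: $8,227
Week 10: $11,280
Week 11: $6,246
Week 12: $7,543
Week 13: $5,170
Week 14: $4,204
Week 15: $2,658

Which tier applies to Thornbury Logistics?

Total lobbying expenditures: $1,845 + $4,797 + $8,227 + $11,280 + $6,246 + $7,543 + $5,170 + $4,204 + $2,658 = $51,970.
$50,000 < $51,970 ≤ $54,000, so Tier 3 applies.

Tier 3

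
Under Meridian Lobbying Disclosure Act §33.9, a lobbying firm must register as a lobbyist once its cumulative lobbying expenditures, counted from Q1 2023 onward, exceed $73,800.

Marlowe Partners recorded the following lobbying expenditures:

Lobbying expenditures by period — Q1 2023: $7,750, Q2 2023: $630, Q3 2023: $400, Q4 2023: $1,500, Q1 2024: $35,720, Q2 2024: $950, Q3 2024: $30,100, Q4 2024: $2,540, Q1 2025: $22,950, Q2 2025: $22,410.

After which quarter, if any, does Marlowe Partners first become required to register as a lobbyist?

Q3 2024

Through Q1 2023: $7,750
Through Q2 2023: $8,380
Through Q3 2023: $8,780
Through Q4 2023: $10,280
Through Q1 2024: $46,000
Through Q2 2024: $46,950
Through Q3 2024: $77,050 ← exceeds threshold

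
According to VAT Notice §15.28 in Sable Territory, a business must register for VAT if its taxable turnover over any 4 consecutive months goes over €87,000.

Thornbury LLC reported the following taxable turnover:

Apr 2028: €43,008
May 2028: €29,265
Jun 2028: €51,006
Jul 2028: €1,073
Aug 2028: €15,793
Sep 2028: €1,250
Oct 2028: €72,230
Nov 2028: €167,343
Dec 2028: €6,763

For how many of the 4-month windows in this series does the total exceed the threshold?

5

Apr 2028–Jul 2028: €43,008 + €29,265 + €51,006 + €1,073 = €124,352 (over)
May 2028–Aug 2028: €29,265 + €51,006 + €1,073 + €15,793 = €97,137 (over)
Jun 2028–Sep 2028: €51,006 + €1,073 + €15,793 + €1,250 = €69,122 (under)
Jul 2028–Oct 2028: €1,073 + €15,793 + €1,250 + €72,230 = €90,346 (over)
Aug 2028–Nov 2028: €15,793 + €1,250 + €72,230 + €167,343 = €256,616 (over)
Sep 2028–Dec 2028: €1,250 + €72,230 + €167,343 + €6,763 = €247,586 (over)
5 windows exceed the threshold.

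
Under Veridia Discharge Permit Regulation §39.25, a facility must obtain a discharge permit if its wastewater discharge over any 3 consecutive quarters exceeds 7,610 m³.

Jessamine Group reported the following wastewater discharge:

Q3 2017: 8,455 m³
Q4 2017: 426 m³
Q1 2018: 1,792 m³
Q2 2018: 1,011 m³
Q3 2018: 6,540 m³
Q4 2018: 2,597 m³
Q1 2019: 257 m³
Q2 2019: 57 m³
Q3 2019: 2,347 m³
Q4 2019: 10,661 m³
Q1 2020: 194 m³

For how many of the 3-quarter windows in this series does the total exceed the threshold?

Q3 2017–Q1 2018: 8,455 m³ + 426 m³ + 1,792 m³ = 10,673 m³ (over)
Q4 2017–Q2 2018: 426 m³ + 1,792 m³ + 1,011 m³ = 3,229 m³ (under)
Q1 2018–Q3 2018: 1,792 m³ + 1,011 m³ + 6,540 m³ = 9,343 m³ (over)
Q2 2018–Q4 2018: 1,011 m³ + 6,540 m³ + 2,597 m³ = 10,148 m³ (over)
Q3 2018–Q1 2019: 6,540 m³ + 2,597 m³ + 257 m³ = 9,394 m³ (over)
Q4 2018–Q2 2019: 2,597 m³ + 257 m³ + 57 m³ = 2,911 m³ (under)
Q1 2019–Q3 2019: 257 m³ + 57 m³ + 2,347 m³ = 2,661 m³ (under)
Q2 2019–Q4 2019: 57 m³ + 2,347 m³ + 10,661 m³ = 13,065 m³ (over)
Q3 2019–Q1 2020: 2,347 m³ + 10,661 m³ + 194 m³ = 13,202 m³ (over)
6 windows exceed the threshold.

6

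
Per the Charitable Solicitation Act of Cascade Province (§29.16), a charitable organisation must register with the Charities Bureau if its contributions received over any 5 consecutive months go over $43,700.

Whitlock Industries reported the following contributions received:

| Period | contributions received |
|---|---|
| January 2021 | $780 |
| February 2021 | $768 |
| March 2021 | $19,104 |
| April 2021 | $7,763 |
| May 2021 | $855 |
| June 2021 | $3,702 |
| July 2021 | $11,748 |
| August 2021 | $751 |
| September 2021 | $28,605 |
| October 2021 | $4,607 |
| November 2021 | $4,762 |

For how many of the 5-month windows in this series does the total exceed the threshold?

January 2021–May 2021: $780 + $768 + $19,104 + $7,763 + $855 = $29,270 (under)
February 2021–June 2021: $768 + $19,104 + $7,763 + $855 + $3,702 = $32,192 (under)
March 2021–July 2021: $19,104 + $7,763 + $855 + $3,702 + $11,748 = $43,172 (under)
April 2021–August 2021: $7,763 + $855 + $3,702 + $11,748 + $751 = $24,819 (under)
May 2021–September 2021: $855 + $3,702 + $11,748 + $751 + $28,605 = $45,661 (over)
June 2021–October 2021: $3,702 + $11,748 + $751 + $28,605 + $4,607 = $49,413 (over)
July 2021–November 2021: $11,748 + $751 + $28,605 + $4,607 + $4,762 = $50,473 (over)
3 windows exceed the threshold.

3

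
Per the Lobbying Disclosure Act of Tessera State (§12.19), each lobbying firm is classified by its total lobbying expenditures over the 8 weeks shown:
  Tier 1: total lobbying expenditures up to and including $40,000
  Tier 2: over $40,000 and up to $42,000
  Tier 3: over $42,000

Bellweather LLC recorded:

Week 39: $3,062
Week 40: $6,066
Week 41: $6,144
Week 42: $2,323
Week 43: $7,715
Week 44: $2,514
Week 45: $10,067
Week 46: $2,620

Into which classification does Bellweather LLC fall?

Total lobbying expenditures: $3,062 + $6,066 + $6,144 + $2,323 + $7,715 + $2,514 + $10,067 + $2,620 = $40,511.
$40,000 < $40,511 ≤ $42,000, so Tier 2 applies.

Tier 2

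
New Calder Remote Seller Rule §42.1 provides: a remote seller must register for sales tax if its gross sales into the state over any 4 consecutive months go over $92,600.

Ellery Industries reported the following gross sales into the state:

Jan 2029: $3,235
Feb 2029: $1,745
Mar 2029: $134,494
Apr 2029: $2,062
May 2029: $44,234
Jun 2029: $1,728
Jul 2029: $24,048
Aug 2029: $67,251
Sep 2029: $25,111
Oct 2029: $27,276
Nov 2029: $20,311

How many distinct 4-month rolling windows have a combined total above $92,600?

7

Jan 2029–Apr 2029: $3,235 + $1,745 + $134,494 + $2,062 = $141,536 (over)
Feb 2029–May 2029: $1,745 + $134,494 + $2,062 + $44,234 = $182,535 (over)
Mar 2029–Jun 2029: $134,494 + $2,062 + $44,234 + $1,728 = $182,518 (over)
Apr 2029–Jul 2029: $2,062 + $44,234 + $1,728 + $24,048 = $72,072 (under)
May 2029–Aug 2029: $44,234 + $1,728 + $24,048 + $67,251 = $137,261 (over)
Jun 2029–Sep 2029: $1,728 + $24,048 + $67,251 + $25,111 = $118,138 (over)
Jul 2029–Oct 2029: $24,048 + $67,251 + $25,111 + $27,276 = $143,686 (over)
Aug 2029–Nov 2029: $67,251 + $25,111 + $27,276 + $20,311 = $139,949 (over)
7 windows exceed the threshold.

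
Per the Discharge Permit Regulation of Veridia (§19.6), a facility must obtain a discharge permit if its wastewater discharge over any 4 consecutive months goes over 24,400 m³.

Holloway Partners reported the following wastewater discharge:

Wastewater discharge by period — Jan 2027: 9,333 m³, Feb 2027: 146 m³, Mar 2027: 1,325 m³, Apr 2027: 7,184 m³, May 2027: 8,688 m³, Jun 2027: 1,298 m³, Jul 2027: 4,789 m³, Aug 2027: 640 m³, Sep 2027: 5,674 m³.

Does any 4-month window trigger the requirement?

No

Jan 2027–Apr 2027: 9,333 m³ + 146 m³ + 1,325 m³ + 7,184 m³ = 17,988 m³ (under)
Feb 2027–May 2027: 146 m³ + 1,325 m³ + 7,184 m³ + 8,688 m³ = 17,343 m³ (under)
Mar 2027–Jun 2027: 1,325 m³ + 7,184 m³ + 8,688 m³ + 1,298 m³ = 18,495 m³ (under)
Apr 2027–Jul 2027: 7,184 m³ + 8,688 m³ + 1,298 m³ + 4,789 m³ = 21,959 m³ (under)
May 2027–Aug 2027: 8,688 m³ + 1,298 m³ + 4,789 m³ + 640 m³ = 15,415 m³ (under)
Jun 2027–Sep 2027: 1,298 m³ + 4,789 m³ + 640 m³ + 5,674 m³ = 12,401 m³ (under)
No window exceeds 24,400 m³.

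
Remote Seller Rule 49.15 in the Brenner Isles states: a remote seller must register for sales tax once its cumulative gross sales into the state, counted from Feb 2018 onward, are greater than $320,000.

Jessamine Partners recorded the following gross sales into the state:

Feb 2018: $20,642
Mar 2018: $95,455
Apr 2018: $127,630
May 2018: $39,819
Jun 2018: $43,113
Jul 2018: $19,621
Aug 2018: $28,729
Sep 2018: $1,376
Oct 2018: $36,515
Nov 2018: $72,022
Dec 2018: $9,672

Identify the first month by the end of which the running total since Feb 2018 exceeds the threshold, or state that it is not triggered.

Through Feb 2018: $20,642
Through Mar 2018: $116,097
Through Apr 2018: $243,727
Through May 2018: $283,546
Through Jun 2018: $326,659 ← exceeds threshold

Jun 2018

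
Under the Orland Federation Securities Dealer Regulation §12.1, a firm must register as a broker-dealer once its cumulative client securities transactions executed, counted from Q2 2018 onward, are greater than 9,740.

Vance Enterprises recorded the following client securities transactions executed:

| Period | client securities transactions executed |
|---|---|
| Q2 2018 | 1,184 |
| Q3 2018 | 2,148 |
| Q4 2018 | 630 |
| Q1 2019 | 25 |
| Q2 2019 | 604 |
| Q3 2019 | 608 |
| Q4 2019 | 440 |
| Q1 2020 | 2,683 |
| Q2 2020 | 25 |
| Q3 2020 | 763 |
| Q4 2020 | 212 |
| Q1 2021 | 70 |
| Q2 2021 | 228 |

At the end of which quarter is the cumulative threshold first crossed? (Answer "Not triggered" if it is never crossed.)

Through Q2 2018: 1,184
Through Q3 2018: 3,332
Through Q4 2018: 3,962
Through Q1 2019: 3,987
Through Q2 2019: 4,591
Through Q3 2019: 5,199
Through Q4 2019: 5,639
Through Q1 2020: 8,322
Through Q2 2020: 8,347
Through Q3 2020: 9,110
Through Q4 2020: 9,322
Through Q1 2021: 9,392
Through Q2 2021: 9,620
Final cumulative total 9,620 ≤ 9,740; the threshold is never exceeded.

Not triggered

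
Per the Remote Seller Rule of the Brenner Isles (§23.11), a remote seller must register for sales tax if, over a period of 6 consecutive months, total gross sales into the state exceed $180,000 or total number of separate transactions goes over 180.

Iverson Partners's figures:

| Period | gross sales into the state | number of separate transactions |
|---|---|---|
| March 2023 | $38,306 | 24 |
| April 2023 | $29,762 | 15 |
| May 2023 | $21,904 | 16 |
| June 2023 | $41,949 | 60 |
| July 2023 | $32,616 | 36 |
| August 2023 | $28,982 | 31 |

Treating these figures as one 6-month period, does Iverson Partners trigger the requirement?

Total gross sales into the state: $38,306 + $29,762 + $21,904 + $41,949 + $32,616 + $28,982 = $193,519 (> $180,000).
Total number of separate transactions: 24 + 15 + 16 + 60 + 36 + 31 = 182 (> 180).
The test is 'or': at least one threshold is exceeded.

Yes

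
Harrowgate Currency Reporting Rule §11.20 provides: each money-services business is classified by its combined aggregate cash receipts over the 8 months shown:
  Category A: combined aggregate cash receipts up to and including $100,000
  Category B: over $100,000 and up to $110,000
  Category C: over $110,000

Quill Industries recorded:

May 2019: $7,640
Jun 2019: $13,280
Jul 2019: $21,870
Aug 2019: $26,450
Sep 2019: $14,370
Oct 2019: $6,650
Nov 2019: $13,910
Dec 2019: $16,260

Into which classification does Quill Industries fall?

Combined aggregate cash receipts: $7,640 + $13,280 + $21,870 + $26,450 + $14,370 + $6,650 + $13,910 + $16,260 = $120,430.
$120,430 > $110,000, so Category C applies.

Category C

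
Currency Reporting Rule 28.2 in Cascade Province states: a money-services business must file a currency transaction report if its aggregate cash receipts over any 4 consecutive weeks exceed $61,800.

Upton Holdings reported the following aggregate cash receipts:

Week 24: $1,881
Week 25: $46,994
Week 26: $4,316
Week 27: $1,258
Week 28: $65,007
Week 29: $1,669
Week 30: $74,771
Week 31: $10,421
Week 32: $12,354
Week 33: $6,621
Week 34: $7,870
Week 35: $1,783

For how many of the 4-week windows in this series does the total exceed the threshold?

6

Week 24–Week 27: $1,881 + $46,994 + $4,316 + $1,258 = $54,449 (under)
Week 25–Week 28: $46,994 + $4,316 + $1,258 + $65,007 = $117,575 (over)
Week 26–Week 29: $4,316 + $1,258 + $65,007 + $1,669 = $72,250 (over)
Week 27–Week 30: $1,258 + $65,007 + $1,669 + $74,771 = $142,705 (over)
Week 28–Week 31: $65,007 + $1,669 + $74,771 + $10,421 = $151,868 (over)
Week 29–Week 32: $1,669 + $74,771 + $10,421 + $12,354 = $99,215 (over)
Week 30–Week 33: $74,771 + $10,421 + $12,354 + $6,621 = $104,167 (over)
Week 31–Week 34: $10,421 + $12,354 + $6,621 + $7,870 = $37,266 (under)
Week 32–Week 35: $12,354 + $6,621 + $7,870 + $1,783 = $28,628 (under)
6 windows exceed the threshold.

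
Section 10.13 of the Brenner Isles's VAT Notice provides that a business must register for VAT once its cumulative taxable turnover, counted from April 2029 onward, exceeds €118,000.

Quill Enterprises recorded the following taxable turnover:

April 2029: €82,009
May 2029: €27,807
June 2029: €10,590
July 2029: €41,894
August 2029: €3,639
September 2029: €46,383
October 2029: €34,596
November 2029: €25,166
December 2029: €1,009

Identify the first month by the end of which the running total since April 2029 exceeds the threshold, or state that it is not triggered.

June 2029

Through April 2029: €82,009
Through May 2029: €109,816
Through June 2029: €120,406 ← exceeds threshold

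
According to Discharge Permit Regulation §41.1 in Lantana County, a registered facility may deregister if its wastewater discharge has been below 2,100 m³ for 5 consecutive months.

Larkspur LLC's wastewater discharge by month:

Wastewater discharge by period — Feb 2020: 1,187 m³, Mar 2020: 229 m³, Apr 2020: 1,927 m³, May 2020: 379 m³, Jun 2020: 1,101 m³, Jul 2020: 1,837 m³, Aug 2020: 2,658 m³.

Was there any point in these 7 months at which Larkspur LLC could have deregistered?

Months below 2,100 m³: Feb 2020, Mar 2020, Apr 2020, May 2020, Jun 2020, Jul 2020.
Longest run of consecutive months below the threshold: 6.
6 ≥ 5, so Larkspur LLC became eligible.

Yes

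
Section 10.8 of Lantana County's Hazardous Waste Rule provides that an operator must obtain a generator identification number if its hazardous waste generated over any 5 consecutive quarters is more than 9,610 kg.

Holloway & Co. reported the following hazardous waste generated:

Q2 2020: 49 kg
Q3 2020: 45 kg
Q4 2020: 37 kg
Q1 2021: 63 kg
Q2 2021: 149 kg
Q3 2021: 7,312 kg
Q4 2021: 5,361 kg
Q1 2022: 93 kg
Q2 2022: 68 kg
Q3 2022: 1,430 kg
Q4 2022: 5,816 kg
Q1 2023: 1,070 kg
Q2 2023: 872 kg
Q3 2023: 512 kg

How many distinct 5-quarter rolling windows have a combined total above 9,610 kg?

6

Q2 2020–Q2 2021: 49 kg + 45 kg + 37 kg + 63 kg + 149 kg = 343 kg (under)
Q3 2020–Q3 2021: 45 kg + 37 kg + 63 kg + 149 kg + 7,312 kg = 7,606 kg (under)
Q4 2020–Q4 2021: 37 kg + 63 kg + 149 kg + 7,312 kg + 5,361 kg = 12,922 kg (over)
Q1 2021–Q1 2022: 63 kg + 149 kg + 7,312 kg + 5,361 kg + 93 kg = 12,978 kg (over)
Q2 2021–Q2 2022: 149 kg + 7,312 kg + 5,361 kg + 93 kg + 68 kg = 12,983 kg (over)
Q3 2021–Q3 2022: 7,312 kg + 5,361 kg + 93 kg + 68 kg + 1,430 kg = 14,264 kg (over)
Q4 2021–Q4 2022: 5,361 kg + 93 kg + 68 kg + 1,430 kg + 5,816 kg = 12,768 kg (over)
Q1 2022–Q1 2023: 93 kg + 68 kg + 1,430 kg + 5,816 kg + 1,070 kg = 8,477 kg (under)
Q2 2022–Q2 2023: 68 kg + 1,430 kg + 5,816 kg + 1,070 kg + 872 kg = 9,256 kg (under)
Q3 2022–Q3 2023: 1,430 kg + 5,816 kg + 1,070 kg + 872 kg + 512 kg = 9,700 kg (over)
6 windows exceed the threshold.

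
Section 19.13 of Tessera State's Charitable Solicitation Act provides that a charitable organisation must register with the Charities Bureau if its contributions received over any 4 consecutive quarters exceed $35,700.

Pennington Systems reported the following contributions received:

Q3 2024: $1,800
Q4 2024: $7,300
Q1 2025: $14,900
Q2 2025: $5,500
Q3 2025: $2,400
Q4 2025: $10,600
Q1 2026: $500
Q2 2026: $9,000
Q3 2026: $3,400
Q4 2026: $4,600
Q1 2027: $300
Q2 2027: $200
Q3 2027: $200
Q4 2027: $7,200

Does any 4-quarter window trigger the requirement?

Q3 2024–Q2 2025: $1,800 + $7,300 + $14,900 + $5,500 = $29,500 (under)
Q4 2024–Q3 2025: $7,300 + $14,900 + $5,500 + $2,400 = $30,100 (under)
Q1 2025–Q4 2025: $14,900 + $5,500 + $2,400 + $10,600 = $33,400 (under)
Q2 2025–Q1 2026: $5,500 + $2,400 + $10,600 + $500 = $19,000 (under)
Q3 2025–Q2 2026: $2,400 + $10,600 + $500 + $9,000 = $22,500 (under)
Q4 2025–Q3 2026: $10,600 + $500 + $9,000 + $3,400 = $23,500 (under)
Q1 2026–Q4 2026: $500 + $9,000 + $3,400 + $4,600 = $17,500 (under)
Q2 2026–Q1 2027: $9,000 + $3,400 + $4,600 + $300 = $17,300 (under)
Q3 2026–Q2 2027: $3,400 + $4,600 + $300 + $200 = $8,500 (under)
Q4 2026–Q3 2027: $4,600 + $300 + $200 + $200 = $5,300 (under)
Q1 2027–Q4 2027: $300 + $200 + $200 + $7,200 = $7,900 (under)
No window exceeds $35,700.

No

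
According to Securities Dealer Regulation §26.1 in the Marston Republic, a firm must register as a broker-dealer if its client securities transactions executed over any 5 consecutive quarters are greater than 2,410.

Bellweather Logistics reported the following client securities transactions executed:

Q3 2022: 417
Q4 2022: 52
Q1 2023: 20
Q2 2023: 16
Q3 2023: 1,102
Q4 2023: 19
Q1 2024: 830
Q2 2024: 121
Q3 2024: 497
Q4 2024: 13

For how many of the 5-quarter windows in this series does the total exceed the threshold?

1

Q3 2022–Q3 2023: 417 + 52 + 20 + 16 + 1,102 = 1,607 (under)
Q4 2022–Q4 2023: 52 + 20 + 16 + 1,102 + 19 = 1,209 (under)
Q1 2023–Q1 2024: 20 + 16 + 1,102 + 19 + 830 = 1,987 (under)
Q2 2023–Q2 2024: 16 + 1,102 + 19 + 830 + 121 = 2,088 (under)
Q3 2023–Q3 2024: 1,102 + 19 + 830 + 121 + 497 = 2,569 (over)
Q4 2023–Q4 2024: 19 + 830 + 121 + 497 + 13 = 1,480 (under)
1 window exceeds the threshold.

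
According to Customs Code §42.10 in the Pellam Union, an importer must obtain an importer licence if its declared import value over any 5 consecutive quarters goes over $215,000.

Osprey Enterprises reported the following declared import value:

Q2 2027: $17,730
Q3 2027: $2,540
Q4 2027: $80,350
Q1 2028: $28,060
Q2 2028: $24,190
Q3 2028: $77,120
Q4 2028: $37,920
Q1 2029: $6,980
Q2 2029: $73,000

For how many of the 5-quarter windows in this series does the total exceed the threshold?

Q2 2027–Q2 2028: $17,730 + $2,540 + $80,350 + $28,060 + $24,190 = $152,870 (under)
Q3 2027–Q3 2028: $2,540 + $80,350 + $28,060 + $24,190 + $77,120 = $212,260 (under)
Q4 2027–Q4 2028: $80,350 + $28,060 + $24,190 + $77,120 + $37,920 = $247,640 (over)
Q1 2028–Q1 2029: $28,060 + $24,190 + $77,120 + $37,920 + $6,980 = $174,270 (under)
Q2 2028–Q2 2029: $24,190 + $77,120 + $37,920 + $6,980 + $73,000 = $219,210 (over)
2 windows exceed the threshold.

2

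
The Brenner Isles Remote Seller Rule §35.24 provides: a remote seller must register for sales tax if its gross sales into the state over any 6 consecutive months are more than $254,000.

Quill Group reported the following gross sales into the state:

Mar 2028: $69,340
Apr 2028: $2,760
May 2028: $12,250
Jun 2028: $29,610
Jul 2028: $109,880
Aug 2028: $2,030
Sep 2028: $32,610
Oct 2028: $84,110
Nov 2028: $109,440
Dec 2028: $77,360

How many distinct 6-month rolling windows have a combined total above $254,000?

Mar 2028–Aug 2028: $69,340 + $2,760 + $12,250 + $29,610 + $109,880 + $2,030 = $225,870 (under)
Apr 2028–Sep 2028: $2,760 + $12,250 + $29,610 + $109,880 + $2,030 + $32,610 = $189,140 (under)
May 2028–Oct 2028: $12,250 + $29,610 + $109,880 + $2,030 + $32,610 + $84,110 = $270,490 (over)
Jun 2028–Nov 2028: $29,610 + $109,880 + $2,030 + $32,610 + $84,110 + $109,440 = $367,680 (over)
Jul 2028–Dec 2028: $109,880 + $2,030 + $32,610 + $84,110 + $109,440 + $77,360 = $415,430 (over)
3 windows exceed the threshold.

3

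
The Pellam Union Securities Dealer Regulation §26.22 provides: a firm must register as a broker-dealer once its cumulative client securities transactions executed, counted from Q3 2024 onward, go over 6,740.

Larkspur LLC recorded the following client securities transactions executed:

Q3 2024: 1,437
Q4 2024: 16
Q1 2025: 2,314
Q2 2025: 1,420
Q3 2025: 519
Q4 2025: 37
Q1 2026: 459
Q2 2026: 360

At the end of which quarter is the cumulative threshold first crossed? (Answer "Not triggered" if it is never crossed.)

Not triggered

Through Q3 2024: 1,437
Through Q4 2024: 1,453
Through Q1 2025: 3,767
Through Q2 2025: 5,187
Through Q3 2025: 5,706
Through Q4 2025: 5,743
Through Q1 2026: 6,202
Through Q2 2026: 6,562
Final cumulative total 6,562 ≤ 6,740; the threshold is never exceeded.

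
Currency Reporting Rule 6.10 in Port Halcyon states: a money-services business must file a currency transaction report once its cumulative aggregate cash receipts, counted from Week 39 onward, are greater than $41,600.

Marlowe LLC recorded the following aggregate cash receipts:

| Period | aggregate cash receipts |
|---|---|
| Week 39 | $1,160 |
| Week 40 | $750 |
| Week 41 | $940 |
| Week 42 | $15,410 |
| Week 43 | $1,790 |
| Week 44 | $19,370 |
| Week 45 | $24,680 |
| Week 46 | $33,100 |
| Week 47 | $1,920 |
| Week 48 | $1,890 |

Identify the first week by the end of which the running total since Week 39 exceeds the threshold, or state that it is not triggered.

Through Week 39: $1,160
Through Week 40: $1,910
Through Week 41: $2,850
Through Week 42: $18,260
Through Week 43: $20,050
Through Week 44: $39,420
Through Week 45: $64,100 ← exceeds threshold

Week 45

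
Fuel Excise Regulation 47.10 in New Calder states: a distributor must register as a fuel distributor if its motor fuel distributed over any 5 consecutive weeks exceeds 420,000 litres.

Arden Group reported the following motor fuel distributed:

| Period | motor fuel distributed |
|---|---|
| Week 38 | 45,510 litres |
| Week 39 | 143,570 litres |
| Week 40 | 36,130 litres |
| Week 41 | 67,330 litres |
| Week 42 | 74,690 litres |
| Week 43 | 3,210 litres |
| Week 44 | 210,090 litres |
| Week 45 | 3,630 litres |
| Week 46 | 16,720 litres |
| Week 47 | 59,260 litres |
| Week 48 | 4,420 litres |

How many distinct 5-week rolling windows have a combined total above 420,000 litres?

Week 38–Week 42: 45,510 litres + 143,570 litres + 36,130 litres + 67,330 litres + 74,690 litres = 367,230 litres (under)
Week 39–Week 43: 143,570 litres + 36,130 litres + 67,330 litres + 74,690 litres + 3,210 litres = 324,930 litres (under)
Week 40–Week 44: 36,130 litres + 67,330 litres + 74,690 litres + 3,210 litres + 210,090 litres = 391,450 litres (under)
Week 41–Week 45: 67,330 litres + 74,690 litres + 3,210 litres + 210,090 litres + 3,630 litres = 358,950 litres (under)
Week 42–Week 46: 74,690 litres + 3,210 litres + 210,090 litres + 3,630 litres + 16,720 litres = 308,340 litres (under)
Week 43–Week 47: 3,210 litres + 210,090 litres + 3,630 litres + 16,720 litres + 59,260 litres = 292,910 litres (under)
Week 44–Week 48: 210,090 litres + 3,630 litres + 16,720 litres + 59,260 litres + 4,420 litres = 294,120 litres (under)
0 windows exceed the threshold.

0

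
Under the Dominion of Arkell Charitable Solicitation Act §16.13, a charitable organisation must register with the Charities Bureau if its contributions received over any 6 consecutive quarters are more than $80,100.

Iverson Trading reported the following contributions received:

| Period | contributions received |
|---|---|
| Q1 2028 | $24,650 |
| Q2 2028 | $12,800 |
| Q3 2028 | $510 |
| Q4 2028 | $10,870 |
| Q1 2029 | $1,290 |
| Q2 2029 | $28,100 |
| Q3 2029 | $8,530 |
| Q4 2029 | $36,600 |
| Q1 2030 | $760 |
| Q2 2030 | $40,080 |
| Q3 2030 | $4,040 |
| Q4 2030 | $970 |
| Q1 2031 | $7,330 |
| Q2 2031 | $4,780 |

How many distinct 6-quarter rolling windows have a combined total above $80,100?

6

Q1 2028–Q2 2029: $24,650 + $12,800 + $510 + $10,870 + $1,290 + $28,100 = $78,220 (under)
Q2 2028–Q3 2029: $12,800 + $510 + $10,870 + $1,290 + $28,100 + $8,530 = $62,100 (under)
Q3 2028–Q4 2029: $510 + $10,870 + $1,290 + $28,100 + $8,530 + $36,600 = $85,900 (over)
Q4 2028–Q1 2030: $10,870 + $1,290 + $28,100 + $8,530 + $36,600 + $760 = $86,150 (over)
Q1 2029–Q2 2030: $1,290 + $28,100 + $8,530 + $36,600 + $760 + $40,080 = $115,360 (over)
Q2 2029–Q3 2030: $28,100 + $8,530 + $36,600 + $760 + $40,080 + $4,040 = $118,110 (over)
Q3 2029–Q4 2030: $8,530 + $36,600 + $760 + $40,080 + $4,040 + $970 = $90,980 (over)
Q4 2029–Q1 2031: $36,600 + $760 + $40,080 + $4,040 + $970 + $7,330 = $89,780 (over)
Q1 2030–Q2 2031: $760 + $40,080 + $4,040 + $970 + $7,330 + $4,780 = $57,960 (under)
6 windows exceed the threshold.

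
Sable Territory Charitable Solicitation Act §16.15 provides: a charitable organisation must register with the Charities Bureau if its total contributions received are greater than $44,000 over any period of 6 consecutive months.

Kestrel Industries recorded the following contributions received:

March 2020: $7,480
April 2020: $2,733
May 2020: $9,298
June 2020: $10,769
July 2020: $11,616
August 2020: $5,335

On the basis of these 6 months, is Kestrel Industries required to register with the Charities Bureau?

Total contributions received: $7,480 + $2,733 + $9,298 + $10,769 + $11,616 + $5,335 = $47,231.
$47,231 > $44,000, so the threshold is exceeded.

Yes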